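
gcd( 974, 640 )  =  2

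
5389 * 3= 16167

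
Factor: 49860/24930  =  2 = 2^1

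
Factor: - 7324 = -2^2 * 1831^1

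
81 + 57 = 138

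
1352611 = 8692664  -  7340053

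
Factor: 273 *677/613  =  184821/613  =  3^1*7^1*13^1*613^( - 1)*677^1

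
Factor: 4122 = 2^1*3^2*229^1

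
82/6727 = 82/6727 = 0.01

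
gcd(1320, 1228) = 4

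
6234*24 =149616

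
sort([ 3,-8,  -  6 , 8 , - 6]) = [ - 8 ,-6, - 6,3, 8]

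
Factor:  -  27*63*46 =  - 2^1 * 3^5*7^1*23^1 =-78246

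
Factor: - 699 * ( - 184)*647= 83214552 = 2^3*3^1*23^1* 233^1*647^1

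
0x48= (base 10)72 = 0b1001000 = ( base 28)2g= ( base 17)44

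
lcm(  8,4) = 8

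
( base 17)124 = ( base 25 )d2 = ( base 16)147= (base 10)327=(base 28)BJ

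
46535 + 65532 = 112067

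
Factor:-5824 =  - 2^6 * 7^1*13^1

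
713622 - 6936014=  - 6222392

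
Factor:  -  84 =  - 2^2*3^1*7^1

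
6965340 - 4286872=2678468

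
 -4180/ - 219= 4180/219= 19.09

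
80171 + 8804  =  88975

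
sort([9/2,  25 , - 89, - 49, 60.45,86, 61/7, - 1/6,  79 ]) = [  -  89, - 49, - 1/6,9/2, 61/7, 25 , 60.45, 79,86 ]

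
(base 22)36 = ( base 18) 40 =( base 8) 110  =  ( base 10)72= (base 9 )80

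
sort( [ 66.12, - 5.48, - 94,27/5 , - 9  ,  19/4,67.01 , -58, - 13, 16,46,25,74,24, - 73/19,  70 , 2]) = [ - 94,  -  58, - 13, - 9 ,-5.48, - 73/19,2,19/4,27/5,16 , 24, 25,46,66.12, 67.01, 70 , 74]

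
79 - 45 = 34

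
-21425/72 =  - 298 + 31/72 = -297.57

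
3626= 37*98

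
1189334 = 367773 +821561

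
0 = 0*13562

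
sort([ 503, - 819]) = [  -  819, 503]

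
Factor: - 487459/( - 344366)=2^ ( - 1 ) * 7^1*11^( - 2)*83^1*839^1 * 1423^(- 1)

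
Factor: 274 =2^1*137^1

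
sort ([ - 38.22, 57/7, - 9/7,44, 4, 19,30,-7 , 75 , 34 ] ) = [-38.22, - 7, - 9/7,4,  57/7, 19, 30 , 34, 44, 75 ]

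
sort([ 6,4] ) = [ 4,6] 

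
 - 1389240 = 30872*( - 45)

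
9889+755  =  10644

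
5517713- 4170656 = 1347057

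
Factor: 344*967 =2^3*43^1*967^1= 332648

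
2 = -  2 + 4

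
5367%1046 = 137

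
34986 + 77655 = 112641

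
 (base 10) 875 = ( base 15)3D5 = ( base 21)1ke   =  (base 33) qh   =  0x36B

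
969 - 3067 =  - 2098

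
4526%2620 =1906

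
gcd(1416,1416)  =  1416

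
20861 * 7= 146027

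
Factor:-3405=-3^1* 5^1*227^1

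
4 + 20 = 24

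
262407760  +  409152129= 671559889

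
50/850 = 1/17 = 0.06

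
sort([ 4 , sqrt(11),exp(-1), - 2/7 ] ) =[-2/7,exp ( - 1) , sqrt (11 ), 4]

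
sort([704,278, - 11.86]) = [ - 11.86 , 278, 704 ]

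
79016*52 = 4108832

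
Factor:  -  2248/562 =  - 4= - 2^2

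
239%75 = 14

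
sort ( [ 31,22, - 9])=[-9, 22,31 ] 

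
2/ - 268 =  - 1+ 133/134 = -  0.01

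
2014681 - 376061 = 1638620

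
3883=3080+803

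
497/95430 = 497/95430 = 0.01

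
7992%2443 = 663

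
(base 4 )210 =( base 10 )36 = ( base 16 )24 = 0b100100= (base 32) 14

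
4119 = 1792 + 2327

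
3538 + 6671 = 10209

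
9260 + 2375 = 11635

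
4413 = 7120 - 2707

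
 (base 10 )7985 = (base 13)3833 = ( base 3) 101221202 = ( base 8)17461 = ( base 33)7AW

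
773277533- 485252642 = 288024891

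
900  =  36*25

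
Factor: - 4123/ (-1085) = 5^( - 1 )*19^1 = 19/5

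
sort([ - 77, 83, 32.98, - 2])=[-77, -2, 32.98,83]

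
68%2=0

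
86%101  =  86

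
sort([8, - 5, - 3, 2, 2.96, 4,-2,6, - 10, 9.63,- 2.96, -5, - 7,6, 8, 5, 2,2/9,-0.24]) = [ - 10,  -  7 , - 5, - 5 , - 3, - 2.96, - 2, - 0.24, 2/9,2,2,2.96,  4 , 5, 6 , 6, 8,8,9.63 ] 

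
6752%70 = 32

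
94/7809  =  94/7809 = 0.01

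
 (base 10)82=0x52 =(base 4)1102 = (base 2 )1010010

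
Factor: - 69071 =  - 17^2*239^1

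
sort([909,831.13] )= [831.13,909]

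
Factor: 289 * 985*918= 2^1*3^3*5^1*17^3*197^1 = 261322470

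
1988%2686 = 1988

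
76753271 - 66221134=10532137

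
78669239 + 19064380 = 97733619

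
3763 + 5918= 9681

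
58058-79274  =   - 21216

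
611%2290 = 611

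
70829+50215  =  121044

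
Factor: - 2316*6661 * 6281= - 96896208156 = - 2^2 * 3^1 * 11^1*193^1*571^1*6661^1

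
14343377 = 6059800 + 8283577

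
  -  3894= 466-4360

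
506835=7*72405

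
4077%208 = 125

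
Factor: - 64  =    -  2^6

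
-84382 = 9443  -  93825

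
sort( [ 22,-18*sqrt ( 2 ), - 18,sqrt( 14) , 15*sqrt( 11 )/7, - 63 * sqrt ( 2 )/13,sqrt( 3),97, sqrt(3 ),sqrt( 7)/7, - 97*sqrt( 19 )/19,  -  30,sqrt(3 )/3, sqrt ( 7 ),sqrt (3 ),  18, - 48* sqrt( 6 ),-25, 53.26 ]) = [ - 48*sqrt( 6 ), - 30,-18*sqrt(2 ), - 25, - 97*sqrt( 19) /19, - 18,  -  63 * sqrt( 2 ) /13, sqrt( 7)/7, sqrt( 3 ) /3,sqrt(3),sqrt( 3 ), sqrt(3), sqrt( 7), sqrt( 14),15*sqrt( 11)/7,  18,22 , 53.26,97 ] 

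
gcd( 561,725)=1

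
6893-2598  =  4295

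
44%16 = 12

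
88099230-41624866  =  46474364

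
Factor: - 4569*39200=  - 179104800= -2^5*3^1 * 5^2*7^2 * 1523^1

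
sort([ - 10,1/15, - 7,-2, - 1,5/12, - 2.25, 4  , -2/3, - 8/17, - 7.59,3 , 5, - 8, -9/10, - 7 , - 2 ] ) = [-10, - 8 , - 7.59, - 7, - 7,-2.25  , - 2, - 2, - 1, - 9/10 , - 2/3,  -  8/17,1/15,5/12,3,4,5 ] 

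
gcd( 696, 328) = 8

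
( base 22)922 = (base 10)4402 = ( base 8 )10462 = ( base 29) 56n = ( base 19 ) C3D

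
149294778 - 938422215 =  - 789127437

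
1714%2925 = 1714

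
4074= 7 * 582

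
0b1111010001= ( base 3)1100012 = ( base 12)695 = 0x3D1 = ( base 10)977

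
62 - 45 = 17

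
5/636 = 5/636 = 0.01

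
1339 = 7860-6521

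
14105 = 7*2015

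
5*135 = 675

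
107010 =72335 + 34675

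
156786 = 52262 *3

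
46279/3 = 46279/3= 15426.33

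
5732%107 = 61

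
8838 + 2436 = 11274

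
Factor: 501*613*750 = 230334750 = 2^1*3^2*5^3*167^1 * 613^1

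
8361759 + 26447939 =34809698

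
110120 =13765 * 8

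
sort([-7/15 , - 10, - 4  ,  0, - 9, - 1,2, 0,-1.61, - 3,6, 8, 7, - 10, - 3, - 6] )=[-10, - 10,-9, - 6, - 4, - 3 ,-3, - 1.61, - 1 , - 7/15,0, 0, 2, 6 , 7,  8 ] 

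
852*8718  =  7427736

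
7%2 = 1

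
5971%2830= 311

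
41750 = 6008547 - 5966797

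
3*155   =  465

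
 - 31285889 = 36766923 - 68052812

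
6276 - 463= 5813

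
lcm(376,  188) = 376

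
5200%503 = 170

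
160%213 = 160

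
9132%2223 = 240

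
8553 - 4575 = 3978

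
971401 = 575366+396035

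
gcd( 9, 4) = 1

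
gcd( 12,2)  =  2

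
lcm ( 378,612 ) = 12852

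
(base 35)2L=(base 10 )91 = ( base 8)133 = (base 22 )43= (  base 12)77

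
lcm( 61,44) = 2684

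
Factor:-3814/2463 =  - 2^1 * 3^( - 1)*821^( - 1 )*1907^1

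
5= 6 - 1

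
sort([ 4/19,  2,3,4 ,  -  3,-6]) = [ - 6,  -  3, 4/19,2, 3, 4] 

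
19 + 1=20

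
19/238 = 19/238 = 0.08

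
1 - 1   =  0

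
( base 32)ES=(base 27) HH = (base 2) 111011100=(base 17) 1B0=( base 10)476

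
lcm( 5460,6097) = 365820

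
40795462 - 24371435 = 16424027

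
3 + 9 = 12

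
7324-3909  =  3415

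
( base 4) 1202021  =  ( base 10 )6281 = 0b1100010001001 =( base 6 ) 45025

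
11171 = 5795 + 5376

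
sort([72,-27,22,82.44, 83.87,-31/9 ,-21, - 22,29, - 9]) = [ - 27,  -  22 , - 21,  -  9,- 31/9,22,29,  72,82.44, 83.87]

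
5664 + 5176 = 10840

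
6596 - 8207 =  - 1611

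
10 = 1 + 9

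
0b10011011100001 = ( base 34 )8kp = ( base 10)9953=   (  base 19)18AG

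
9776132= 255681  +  9520451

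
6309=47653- 41344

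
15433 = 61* 253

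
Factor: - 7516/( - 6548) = 1637^( - 1)*1879^1 = 1879/1637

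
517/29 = 517/29=17.83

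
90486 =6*15081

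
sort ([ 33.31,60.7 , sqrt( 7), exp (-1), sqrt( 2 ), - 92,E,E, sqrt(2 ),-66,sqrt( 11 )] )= [-92,-66 , exp(-1), sqrt( 2),  sqrt( 2), sqrt(7) , E,E , sqrt( 11 ) , 33.31, 60.7]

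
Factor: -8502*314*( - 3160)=2^5 * 3^1 * 5^1*13^1*79^1 * 109^1*157^1 = 8436024480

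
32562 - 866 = 31696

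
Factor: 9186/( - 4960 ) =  - 2^(-4)*3^1*5^ (  -  1 )*31^( - 1 ) * 1531^1 = - 4593/2480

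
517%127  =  9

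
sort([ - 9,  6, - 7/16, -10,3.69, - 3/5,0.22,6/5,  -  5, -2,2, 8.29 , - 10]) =[ - 10, - 10, - 9, - 5, - 2,-3/5, - 7/16,  0.22,6/5,2,3.69,6,8.29]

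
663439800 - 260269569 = 403170231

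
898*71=63758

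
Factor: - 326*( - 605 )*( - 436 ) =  - 85992280 = - 2^3 * 5^1*11^2*109^1*163^1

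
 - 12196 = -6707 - 5489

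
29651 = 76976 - 47325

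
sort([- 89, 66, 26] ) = [-89, 26, 66 ]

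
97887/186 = 526 + 17/62 = 526.27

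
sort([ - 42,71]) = [ - 42,  71]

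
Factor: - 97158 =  - 2^1*3^1 * 16193^1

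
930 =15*62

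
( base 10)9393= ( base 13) 4377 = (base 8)22261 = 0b10010010110001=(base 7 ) 36246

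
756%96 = 84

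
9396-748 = 8648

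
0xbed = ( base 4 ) 233231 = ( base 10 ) 3053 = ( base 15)d88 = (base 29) 3i8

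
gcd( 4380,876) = 876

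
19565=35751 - 16186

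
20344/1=20344=20344.00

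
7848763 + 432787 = 8281550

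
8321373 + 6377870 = 14699243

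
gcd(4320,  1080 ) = 1080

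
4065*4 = 16260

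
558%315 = 243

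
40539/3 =13513 = 13513.00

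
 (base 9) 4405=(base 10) 3245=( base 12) 1A65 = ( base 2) 110010101101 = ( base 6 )23005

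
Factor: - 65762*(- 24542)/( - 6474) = -806965502/3237 = -2^1*3^(- 1)*7^1 * 13^( - 1)*83^( - 1)*131^1*251^1*1753^1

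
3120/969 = 1040/323 = 3.22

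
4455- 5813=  - 1358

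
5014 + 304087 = 309101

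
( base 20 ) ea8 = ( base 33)5b0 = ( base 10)5808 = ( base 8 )13260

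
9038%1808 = 1806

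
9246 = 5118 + 4128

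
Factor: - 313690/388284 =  - 635/786 = - 2^( - 1)*3^( - 1 ) * 5^1*127^1*131^( - 1 )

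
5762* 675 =3889350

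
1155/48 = 24+1/16 = 24.06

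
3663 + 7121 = 10784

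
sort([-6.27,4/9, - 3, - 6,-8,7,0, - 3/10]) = [-8, - 6.27,-6, -3, - 3/10, 0, 4/9,7]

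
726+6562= 7288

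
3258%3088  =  170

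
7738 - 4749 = 2989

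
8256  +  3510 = 11766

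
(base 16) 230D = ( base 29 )AJC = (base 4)2030031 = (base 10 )8973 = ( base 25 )e8n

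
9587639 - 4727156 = 4860483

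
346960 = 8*43370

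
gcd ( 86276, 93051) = 1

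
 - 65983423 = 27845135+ - 93828558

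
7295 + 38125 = 45420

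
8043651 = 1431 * 5621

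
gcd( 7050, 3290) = 470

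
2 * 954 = 1908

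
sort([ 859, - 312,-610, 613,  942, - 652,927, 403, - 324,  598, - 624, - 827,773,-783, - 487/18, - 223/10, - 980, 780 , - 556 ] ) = [ - 980, - 827 , - 783, - 652, - 624, - 610, - 556, - 324, - 312, - 487/18,-223/10, 403, 598,  613, 773, 780 , 859, 927, 942 ] 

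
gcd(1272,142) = 2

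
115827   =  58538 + 57289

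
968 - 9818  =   - 8850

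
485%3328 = 485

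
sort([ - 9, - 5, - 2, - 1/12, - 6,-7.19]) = [-9,-7.19, - 6, - 5,-2, - 1/12] 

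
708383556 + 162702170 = 871085726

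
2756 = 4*689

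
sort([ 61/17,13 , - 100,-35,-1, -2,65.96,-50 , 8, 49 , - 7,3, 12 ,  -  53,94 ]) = [ - 100, - 53, - 50,-35,-7, - 2,-1,3, 61/17 , 8, 12,13, 49,  65.96,94 ]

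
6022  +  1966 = 7988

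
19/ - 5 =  - 19/5  =  - 3.80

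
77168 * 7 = 540176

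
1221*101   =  123321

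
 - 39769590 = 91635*(-434) 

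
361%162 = 37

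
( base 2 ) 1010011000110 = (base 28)6LQ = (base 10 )5318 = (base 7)21335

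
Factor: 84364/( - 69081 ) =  - 2^2*3^( -1 )*7^1*23^1 * 131^1*23027^(-1 ) 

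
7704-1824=5880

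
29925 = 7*4275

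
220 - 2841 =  - 2621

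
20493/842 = 24 + 285/842 = 24.34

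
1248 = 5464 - 4216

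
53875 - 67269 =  - 13394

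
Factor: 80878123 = 139^1*581857^1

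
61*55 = 3355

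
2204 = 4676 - 2472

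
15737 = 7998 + 7739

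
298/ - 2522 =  - 149/1261 = -0.12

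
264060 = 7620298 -7356238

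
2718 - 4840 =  - 2122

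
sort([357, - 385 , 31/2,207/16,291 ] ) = [ - 385,207/16 , 31/2,291, 357] 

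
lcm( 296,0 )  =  0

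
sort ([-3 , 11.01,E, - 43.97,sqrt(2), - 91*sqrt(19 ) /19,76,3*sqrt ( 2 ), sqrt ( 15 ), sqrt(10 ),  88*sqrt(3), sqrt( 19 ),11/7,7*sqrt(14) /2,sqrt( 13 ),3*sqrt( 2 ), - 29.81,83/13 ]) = [-43.97, - 29.81, - 91*sqrt(19)/19, - 3,sqrt( 2),11/7,E,  sqrt(10 ),sqrt( 13 ),sqrt(15), 3*sqrt(2), 3*sqrt(2), sqrt(19),83/13,11.01, 7*sqrt(14 ) /2, 76,88 * sqrt( 3) ] 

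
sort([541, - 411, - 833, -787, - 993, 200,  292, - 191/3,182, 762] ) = [ -993, - 833, - 787, - 411, - 191/3,182, 200,292, 541 , 762 ]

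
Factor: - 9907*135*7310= - 9776722950 = - 2^1*3^3*5^2 *17^1*43^1*9907^1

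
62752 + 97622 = 160374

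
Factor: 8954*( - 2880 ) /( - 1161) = 2865280/129 = 2^7*3^ ( - 1 )*5^1*11^2*37^1*43^( - 1)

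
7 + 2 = 9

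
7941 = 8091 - 150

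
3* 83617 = 250851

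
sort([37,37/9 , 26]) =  [ 37/9,26,37]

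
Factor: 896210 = 2^1*5^1 * 7^2*31^1*59^1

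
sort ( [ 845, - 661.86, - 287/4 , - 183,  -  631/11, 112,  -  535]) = [  -  661.86, - 535, - 183, - 287/4, - 631/11,112,845]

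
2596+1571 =4167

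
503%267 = 236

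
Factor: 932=2^2*233^1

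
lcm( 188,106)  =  9964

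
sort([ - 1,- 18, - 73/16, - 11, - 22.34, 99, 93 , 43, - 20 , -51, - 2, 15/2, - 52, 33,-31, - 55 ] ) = [  -  55  , - 52, - 51,-31, - 22.34,-20, - 18, - 11, - 73/16, - 2, - 1, 15/2,  33,43,93,99]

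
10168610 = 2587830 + 7580780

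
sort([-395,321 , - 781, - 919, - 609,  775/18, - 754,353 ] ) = [  -  919 , - 781 ,-754, - 609, - 395, 775/18,  321,353]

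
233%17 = 12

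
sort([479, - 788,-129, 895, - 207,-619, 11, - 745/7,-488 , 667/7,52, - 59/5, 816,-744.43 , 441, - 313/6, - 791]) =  [ - 791, - 788, - 744.43,- 619,-488,-207,-129,- 745/7, -313/6, - 59/5, 11,52, 667/7,  441, 479, 816, 895]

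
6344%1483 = 412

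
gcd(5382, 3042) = 234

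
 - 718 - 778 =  - 1496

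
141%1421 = 141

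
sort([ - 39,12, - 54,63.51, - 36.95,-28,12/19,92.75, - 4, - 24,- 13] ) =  [ - 54, - 39,- 36.95, - 28, - 24, - 13, - 4, 12/19,12,63.51,  92.75] 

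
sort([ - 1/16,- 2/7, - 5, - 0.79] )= [ -5, - 0.79, - 2/7, - 1/16 ] 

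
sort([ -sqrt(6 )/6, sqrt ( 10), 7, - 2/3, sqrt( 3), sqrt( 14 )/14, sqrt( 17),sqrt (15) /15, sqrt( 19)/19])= [-2/3, - sqrt( 6) /6, sqrt ( 19)/19,sqrt( 15)/15,sqrt( 14)/14, sqrt( 3 ), sqrt( 10),sqrt( 17),7 ]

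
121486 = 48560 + 72926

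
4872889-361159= 4511730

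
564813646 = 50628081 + 514185565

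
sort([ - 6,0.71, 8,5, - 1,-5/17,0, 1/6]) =[ - 6, - 1, - 5/17,0  ,  1/6,0.71,5, 8]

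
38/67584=19/33792= 0.00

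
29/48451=29/48451 =0.00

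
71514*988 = 70655832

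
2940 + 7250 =10190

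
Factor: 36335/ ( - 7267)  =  -5 = -  5^1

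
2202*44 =96888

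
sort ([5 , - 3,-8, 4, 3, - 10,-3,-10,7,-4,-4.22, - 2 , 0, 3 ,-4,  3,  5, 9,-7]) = [ - 10,- 10,-8 , - 7,-4.22 ,  -  4 , - 4,-3, - 3,-2,0,  3, 3 , 3, 4, 5,  5, 7,9]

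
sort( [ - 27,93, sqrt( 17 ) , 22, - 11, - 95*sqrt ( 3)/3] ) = [ - 95*sqrt(3) /3 , - 27, - 11, sqrt ( 17), 22, 93]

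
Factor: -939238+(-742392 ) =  - 2^1 * 5^1 * 337^1*499^1 = - 1681630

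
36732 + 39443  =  76175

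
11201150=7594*1475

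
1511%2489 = 1511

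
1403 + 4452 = 5855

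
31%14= 3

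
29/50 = 29/50 = 0.58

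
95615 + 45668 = 141283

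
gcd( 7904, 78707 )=1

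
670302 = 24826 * 27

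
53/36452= 53/36452 = 0.00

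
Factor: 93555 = 3^5*5^1*7^1*11^1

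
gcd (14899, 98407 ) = 1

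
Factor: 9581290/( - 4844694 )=-3^( - 1)*5^1 *17^(  -  1 )*41^1 * 23369^1 * 47497^( - 1) = -4790645/2422347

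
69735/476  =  146+239/476 = 146.50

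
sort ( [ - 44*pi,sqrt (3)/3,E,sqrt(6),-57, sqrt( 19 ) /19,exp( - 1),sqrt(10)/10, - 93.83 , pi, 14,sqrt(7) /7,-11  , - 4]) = [ - 44*pi , - 93.83, - 57 , - 11 ,  -  4,sqrt( 19)/19 , sqrt(10)/10,exp(  -  1), sqrt( 7)/7,sqrt ( 3) /3,sqrt(6 ) , E , pi,  14] 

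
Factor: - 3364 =  -  2^2  *29^2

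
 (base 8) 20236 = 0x209e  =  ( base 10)8350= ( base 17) 1BF3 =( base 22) h5c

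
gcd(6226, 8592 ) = 2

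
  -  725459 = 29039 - 754498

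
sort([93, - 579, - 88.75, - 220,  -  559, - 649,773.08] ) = [ - 649 , - 579, - 559,-220, - 88.75,  93,  773.08]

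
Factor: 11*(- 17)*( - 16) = 2^4*11^1*17^1 =2992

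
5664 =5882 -218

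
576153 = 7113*81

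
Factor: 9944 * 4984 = 49560896= 2^6*7^1*11^1*89^1*113^1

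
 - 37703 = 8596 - 46299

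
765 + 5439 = 6204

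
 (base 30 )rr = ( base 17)2F4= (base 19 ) 261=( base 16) 345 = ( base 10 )837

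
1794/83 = 1794/83= 21.61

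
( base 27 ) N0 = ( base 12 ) 439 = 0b1001101101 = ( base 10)621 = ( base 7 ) 1545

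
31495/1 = 31495= 31495.00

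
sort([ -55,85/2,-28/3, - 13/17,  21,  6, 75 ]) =[ - 55 , - 28/3,-13/17 , 6,  21 , 85/2, 75 ] 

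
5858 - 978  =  4880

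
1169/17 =68 + 13/17 = 68.76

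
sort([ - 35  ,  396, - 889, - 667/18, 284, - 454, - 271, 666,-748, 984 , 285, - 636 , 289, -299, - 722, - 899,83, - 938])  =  [ - 938,-899, - 889,-748,-722,-636, - 454, - 299, - 271, - 667/18, - 35,83,284, 285, 289 , 396, 666 , 984]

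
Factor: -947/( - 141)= 3^(- 1)*47^( - 1 )*947^1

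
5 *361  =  1805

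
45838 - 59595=-13757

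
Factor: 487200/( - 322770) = - 2^4*5^1*53^(-1 ) = - 80/53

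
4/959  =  4/959= 0.00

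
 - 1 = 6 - 7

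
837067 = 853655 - 16588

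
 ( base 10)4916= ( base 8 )11464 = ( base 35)40G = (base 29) 5OF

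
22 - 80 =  - 58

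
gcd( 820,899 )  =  1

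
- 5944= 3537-9481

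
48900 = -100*(- 489)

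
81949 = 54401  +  27548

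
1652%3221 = 1652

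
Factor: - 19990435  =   - 5^1*127^1*31481^1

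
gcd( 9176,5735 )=1147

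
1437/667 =1437/667 = 2.15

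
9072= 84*108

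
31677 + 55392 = 87069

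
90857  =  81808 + 9049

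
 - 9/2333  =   - 9/2333 = - 0.00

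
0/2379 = 0  =  0.00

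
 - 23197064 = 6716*(  -  3454)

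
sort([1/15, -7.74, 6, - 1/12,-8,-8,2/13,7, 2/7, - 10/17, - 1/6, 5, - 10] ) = [ - 10, - 8, - 8,-7.74, - 10/17, - 1/6, - 1/12,1/15, 2/13, 2/7,5, 6, 7] 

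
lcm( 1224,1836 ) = 3672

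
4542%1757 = 1028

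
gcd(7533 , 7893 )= 9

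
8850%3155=2540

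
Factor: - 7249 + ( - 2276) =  - 9525 = -3^1*5^2*127^1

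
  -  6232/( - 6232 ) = 1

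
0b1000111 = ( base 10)71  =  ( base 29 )2D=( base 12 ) 5b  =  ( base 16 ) 47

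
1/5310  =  1/5310 =0.00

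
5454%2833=2621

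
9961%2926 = 1183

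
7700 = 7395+305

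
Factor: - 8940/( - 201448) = 2^( - 1) * 3^1  *  5^1 * 13^( - 2) = 15/338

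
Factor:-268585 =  - 5^1*53717^1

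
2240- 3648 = -1408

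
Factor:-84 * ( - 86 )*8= 57792 = 2^6*3^1*  7^1*43^1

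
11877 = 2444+9433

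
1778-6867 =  - 5089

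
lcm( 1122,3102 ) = 52734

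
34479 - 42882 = -8403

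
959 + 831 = 1790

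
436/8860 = 109/2215=0.05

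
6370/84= 455/6 = 75.83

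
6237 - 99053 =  - 92816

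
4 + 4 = 8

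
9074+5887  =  14961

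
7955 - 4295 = 3660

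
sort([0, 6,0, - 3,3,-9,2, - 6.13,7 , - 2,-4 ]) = [-9, - 6.13,-4, - 3, - 2, 0,0, 2 , 3,6, 7]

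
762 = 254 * 3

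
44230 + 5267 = 49497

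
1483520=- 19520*( - 76 )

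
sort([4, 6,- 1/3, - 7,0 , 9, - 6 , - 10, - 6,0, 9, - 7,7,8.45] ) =[- 10 ,  -  7, - 7,-6, - 6, - 1/3, 0 , 0,4, 6,  7 , 8.45,9,9] 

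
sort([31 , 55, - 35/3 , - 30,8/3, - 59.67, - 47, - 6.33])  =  [ - 59.67, - 47,-30, - 35/3, - 6.33, 8/3,31,55]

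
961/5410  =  961/5410 = 0.18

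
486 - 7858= -7372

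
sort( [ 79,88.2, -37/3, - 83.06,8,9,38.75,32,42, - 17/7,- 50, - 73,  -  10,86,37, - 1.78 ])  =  [ - 83.06, - 73, - 50, - 37/3, - 10, - 17/7, - 1.78, 8 , 9, 32,37, 38.75 , 42,79,86,  88.2] 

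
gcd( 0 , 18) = 18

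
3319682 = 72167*46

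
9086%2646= 1148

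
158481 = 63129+95352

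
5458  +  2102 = 7560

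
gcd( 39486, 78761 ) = 1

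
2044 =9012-6968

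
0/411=0 = 0.00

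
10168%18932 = 10168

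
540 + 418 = 958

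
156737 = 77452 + 79285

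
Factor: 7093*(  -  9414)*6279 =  - 2^1*3^3*7^1 * 13^1 * 23^1 * 41^1 * 173^1 * 523^1=- 419270819058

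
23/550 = 23/550=0.04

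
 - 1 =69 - 70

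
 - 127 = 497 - 624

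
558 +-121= 437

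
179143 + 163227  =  342370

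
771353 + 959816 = 1731169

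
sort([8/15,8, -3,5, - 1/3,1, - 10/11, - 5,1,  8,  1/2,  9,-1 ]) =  [ - 5, -3, - 1, - 10/11,  -  1/3,1/2,8/15,1, 1,5, 8, 8, 9] 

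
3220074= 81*39754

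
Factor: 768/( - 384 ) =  - 2 = - 2^1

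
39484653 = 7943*4971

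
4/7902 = 2/3951 = 0.00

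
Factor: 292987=29^1*10103^1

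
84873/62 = 84873/62 = 1368.92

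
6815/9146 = 6815/9146 = 0.75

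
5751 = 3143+2608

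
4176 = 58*72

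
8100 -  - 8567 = 16667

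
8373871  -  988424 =7385447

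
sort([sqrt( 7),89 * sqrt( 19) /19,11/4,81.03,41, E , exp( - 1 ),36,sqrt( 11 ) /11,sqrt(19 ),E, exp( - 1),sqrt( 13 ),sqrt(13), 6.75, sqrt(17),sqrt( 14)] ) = [ sqrt( 11) /11,  exp(-1 ),exp(- 1), sqrt( 7), E, E, 11/4,sqrt(13), sqrt(13),sqrt( 14 ),sqrt(17),sqrt( 19), 6.75, 89*sqrt(19) /19, 36,41,81.03 ]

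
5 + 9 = 14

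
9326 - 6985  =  2341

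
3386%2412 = 974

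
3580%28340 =3580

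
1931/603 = 1931/603 = 3.20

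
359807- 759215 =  - 399408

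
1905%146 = 7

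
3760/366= 1880/183=10.27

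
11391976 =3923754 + 7468222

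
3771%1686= 399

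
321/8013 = 107/2671=0.04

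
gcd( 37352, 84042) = 9338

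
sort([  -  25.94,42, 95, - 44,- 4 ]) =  [ - 44,-25.94, - 4, 42 , 95 ] 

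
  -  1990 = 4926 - 6916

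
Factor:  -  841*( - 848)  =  713168 = 2^4 * 29^2 *53^1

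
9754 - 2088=7666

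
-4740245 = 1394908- 6135153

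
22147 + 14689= 36836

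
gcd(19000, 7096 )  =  8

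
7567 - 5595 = 1972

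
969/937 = 1 + 32/937 = 1.03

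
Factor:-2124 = - 2^2 * 3^2*59^1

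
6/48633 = 2/16211 = 0.00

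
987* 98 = 96726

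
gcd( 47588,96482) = 2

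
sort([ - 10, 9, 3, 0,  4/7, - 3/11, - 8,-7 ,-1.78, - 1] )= [-10,-8,-7, - 1.78, - 1, -3/11 , 0, 4/7, 3,9]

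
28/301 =4/43 =0.09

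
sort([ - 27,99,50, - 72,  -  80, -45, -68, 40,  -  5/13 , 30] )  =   [-80,-72, - 68, - 45, - 27, - 5/13,30,40,50,99]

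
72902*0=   0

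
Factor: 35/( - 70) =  - 2^( - 1) = - 1/2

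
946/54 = 473/27 = 17.52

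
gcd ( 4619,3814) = 1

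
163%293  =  163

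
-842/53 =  - 16 + 6/53=-15.89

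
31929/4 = 7982 + 1/4= 7982.25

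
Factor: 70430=2^1 *5^1*7043^1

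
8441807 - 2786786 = 5655021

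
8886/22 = 4443/11 = 403.91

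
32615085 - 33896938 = -1281853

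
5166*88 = 454608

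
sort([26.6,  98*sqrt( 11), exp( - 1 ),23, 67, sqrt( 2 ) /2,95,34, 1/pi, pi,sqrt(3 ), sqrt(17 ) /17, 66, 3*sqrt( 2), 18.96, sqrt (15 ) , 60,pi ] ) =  [ sqrt ( 17 )/17,1/pi  ,  exp ( - 1 ),  sqrt ( 2)/2,sqrt( 3 ),pi, pi,  sqrt( 15 ), 3*sqrt(2 ), 18.96, 23,26.6,34, 60, 66, 67, 95, 98*sqrt ( 11)]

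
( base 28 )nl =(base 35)J0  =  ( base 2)1010011001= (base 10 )665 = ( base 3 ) 220122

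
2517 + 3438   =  5955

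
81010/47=81010/47 = 1723.62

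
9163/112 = 1309/16 = 81.81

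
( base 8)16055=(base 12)4211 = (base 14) 28B3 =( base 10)7213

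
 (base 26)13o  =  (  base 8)1412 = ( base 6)3334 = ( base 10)778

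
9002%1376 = 746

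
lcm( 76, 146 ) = 5548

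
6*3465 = 20790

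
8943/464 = 19 + 127/464 = 19.27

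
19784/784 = 25 + 23/98 = 25.23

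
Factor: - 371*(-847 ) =314237 = 7^2*11^2*53^1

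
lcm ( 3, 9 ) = 9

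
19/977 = 19/977=0.02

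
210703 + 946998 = 1157701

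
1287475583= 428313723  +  859161860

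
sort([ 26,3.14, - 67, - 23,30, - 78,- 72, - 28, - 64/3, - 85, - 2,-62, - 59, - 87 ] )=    [ - 87, - 85,-78 , - 72, - 67, - 62, - 59, - 28, - 23, - 64/3, - 2, 3.14,26, 30 ] 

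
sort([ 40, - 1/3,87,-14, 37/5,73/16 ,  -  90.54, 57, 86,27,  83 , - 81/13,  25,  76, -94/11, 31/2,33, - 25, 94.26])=[ - 90.54, - 25,-14,  -  94/11, - 81/13, - 1/3 , 73/16 , 37/5, 31/2, 25,27, 33 , 40, 57,76,83,  86,87,94.26 ] 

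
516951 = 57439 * 9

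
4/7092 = 1/1773 = 0.00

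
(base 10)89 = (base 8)131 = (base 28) 35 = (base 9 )108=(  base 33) 2N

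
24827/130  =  190 + 127/130 = 190.98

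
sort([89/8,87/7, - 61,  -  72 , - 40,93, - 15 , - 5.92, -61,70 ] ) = [- 72, - 61, - 61,-40, - 15, - 5.92, 89/8,87/7,70,93]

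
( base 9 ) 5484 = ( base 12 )2411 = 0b111111001101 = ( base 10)4045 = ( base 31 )46f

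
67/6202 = 67/6202  =  0.01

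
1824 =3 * 608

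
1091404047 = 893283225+198120822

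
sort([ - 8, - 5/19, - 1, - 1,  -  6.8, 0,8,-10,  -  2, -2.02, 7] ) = [ - 10,-8, - 6.8,- 2.02, - 2, - 1 , - 1,-5/19, 0, 7,8]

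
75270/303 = 248 + 42/101 = 248.42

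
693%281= 131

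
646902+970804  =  1617706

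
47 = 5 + 42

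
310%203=107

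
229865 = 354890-125025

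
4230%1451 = 1328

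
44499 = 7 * 6357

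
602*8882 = 5346964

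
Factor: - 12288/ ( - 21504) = 4/7  =  2^2*7^( - 1) 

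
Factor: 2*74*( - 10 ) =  - 2^3*5^1*37^1= -  1480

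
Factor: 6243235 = 5^1*23^1*233^2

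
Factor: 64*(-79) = - 5056 = - 2^6 * 79^1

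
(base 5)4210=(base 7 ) 1422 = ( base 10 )555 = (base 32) hb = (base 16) 22b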